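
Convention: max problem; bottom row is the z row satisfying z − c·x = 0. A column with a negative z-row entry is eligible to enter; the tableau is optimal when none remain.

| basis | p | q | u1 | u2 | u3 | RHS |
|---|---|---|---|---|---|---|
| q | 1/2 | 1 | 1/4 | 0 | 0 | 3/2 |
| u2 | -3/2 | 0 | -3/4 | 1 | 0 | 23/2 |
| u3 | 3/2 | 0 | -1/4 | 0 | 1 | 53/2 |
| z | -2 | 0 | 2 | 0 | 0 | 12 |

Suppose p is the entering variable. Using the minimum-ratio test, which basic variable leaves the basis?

q

Column p entries and ratios — q: (3/2)/(1/2) = 3; u2: -3/2 ≤ 0, skip; u3: (53/2)/(3/2) = 53/3.
Smallest ratio is 3 in the row of q, so q leaves.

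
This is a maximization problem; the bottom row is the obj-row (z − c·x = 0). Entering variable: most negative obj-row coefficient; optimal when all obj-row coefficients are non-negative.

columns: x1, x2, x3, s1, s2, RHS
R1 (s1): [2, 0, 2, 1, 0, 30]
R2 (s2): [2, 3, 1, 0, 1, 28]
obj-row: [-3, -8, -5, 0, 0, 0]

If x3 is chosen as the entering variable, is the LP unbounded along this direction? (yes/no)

no

Column x3 has positive entries in row(s) 1, 2, so the ratio test bounds it — not unbounded.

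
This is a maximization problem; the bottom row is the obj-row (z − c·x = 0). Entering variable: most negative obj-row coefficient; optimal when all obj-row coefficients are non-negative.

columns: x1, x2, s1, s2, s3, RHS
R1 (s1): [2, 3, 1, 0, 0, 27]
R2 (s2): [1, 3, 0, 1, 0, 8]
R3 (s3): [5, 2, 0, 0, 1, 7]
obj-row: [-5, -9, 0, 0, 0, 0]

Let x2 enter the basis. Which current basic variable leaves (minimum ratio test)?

Column x2 entries and ratios — s1: 27/3 = 9; s2: 8/3 = 8/3; s3: 7/2 = 7/2.
Smallest ratio is 8/3 in the row of s2, so s2 leaves.

s2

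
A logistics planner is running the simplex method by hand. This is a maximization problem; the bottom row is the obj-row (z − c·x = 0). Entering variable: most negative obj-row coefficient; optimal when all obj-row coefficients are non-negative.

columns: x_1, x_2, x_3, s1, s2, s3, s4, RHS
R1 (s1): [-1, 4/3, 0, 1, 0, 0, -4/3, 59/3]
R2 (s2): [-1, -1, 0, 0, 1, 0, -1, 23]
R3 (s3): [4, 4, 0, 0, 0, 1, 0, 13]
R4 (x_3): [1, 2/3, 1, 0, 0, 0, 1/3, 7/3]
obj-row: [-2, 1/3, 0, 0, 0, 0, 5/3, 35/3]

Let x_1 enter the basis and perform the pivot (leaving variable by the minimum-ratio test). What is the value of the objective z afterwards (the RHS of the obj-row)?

49/3

Ratio test on column x_1 — row 1: entry -1 ≤ 0; row 2: entry -1 ≤ 0; row 3: 13/4 = 13/4; row 4: (7/3)/1 = 7/3. Minimum is 7/3 at row 4 (x_3 leaves); pivot element 1.
Pivot on row 4; the obj-row RHS becomes 35/3 − (-2)·(7/3) = 49/3.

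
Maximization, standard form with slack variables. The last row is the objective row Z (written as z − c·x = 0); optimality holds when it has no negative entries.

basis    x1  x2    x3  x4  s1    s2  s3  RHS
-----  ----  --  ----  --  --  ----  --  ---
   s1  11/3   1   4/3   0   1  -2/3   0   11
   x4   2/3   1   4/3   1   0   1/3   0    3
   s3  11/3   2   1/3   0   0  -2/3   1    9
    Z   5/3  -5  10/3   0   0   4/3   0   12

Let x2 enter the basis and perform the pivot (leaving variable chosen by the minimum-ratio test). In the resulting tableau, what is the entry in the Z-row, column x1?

5

Ratio test on column x2 — row 1: 11/1 = 11; row 2: 3/1 = 3; row 3: 9/2 = 9/2. Minimum is 3 at row 2 (x4 leaves); pivot element 1.
Divide row 2 by 1; eliminate column x2 from the other rows.
Z-row update in column x1: 5/3 − (-5)·(2/3) = 5.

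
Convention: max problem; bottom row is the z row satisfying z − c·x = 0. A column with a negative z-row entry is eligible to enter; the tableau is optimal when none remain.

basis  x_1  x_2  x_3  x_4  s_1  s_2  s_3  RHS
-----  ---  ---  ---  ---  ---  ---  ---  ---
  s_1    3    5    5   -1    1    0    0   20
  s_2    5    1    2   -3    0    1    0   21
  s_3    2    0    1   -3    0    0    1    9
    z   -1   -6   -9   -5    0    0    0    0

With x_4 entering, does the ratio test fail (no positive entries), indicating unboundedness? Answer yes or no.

Every constraint-row entry in column x_4 is ≤ 0, so increasing x_4 is unbounded.

yes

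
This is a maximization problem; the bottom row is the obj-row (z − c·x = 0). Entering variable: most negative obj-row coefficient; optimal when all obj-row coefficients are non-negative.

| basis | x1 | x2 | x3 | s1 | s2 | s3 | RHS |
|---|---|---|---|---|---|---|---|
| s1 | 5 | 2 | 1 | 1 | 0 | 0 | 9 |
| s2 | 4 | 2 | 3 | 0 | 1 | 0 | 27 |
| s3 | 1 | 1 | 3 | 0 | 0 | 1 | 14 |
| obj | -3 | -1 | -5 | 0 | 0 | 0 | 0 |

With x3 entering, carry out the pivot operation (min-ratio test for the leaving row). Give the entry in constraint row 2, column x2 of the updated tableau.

Ratio test on column x3 — row 1: 9/1 = 9; row 2: 27/3 = 9; row 3: 14/3 = 14/3. Minimum is 14/3 at row 3 (s3 leaves); pivot element 3.
Divide row 3 by 3; eliminate column x3 from the other rows.
Row 2 update in column x2: 2 − 3·(1/3) = 1.

1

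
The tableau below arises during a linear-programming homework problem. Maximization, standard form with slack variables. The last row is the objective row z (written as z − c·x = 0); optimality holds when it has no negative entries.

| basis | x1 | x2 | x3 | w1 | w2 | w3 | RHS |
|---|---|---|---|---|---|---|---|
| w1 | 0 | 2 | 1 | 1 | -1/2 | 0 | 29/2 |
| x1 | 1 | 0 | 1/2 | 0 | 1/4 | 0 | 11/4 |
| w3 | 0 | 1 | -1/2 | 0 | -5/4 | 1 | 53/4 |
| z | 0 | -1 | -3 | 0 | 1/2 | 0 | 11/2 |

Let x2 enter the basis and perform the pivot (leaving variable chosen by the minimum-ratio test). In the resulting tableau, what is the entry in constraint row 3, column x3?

Ratio test on column x2 — row 1: (29/2)/2 = 29/4; row 2: entry 0 ≤ 0; row 3: (53/4)/1 = 53/4. Minimum is 29/4 at row 1 (w1 leaves); pivot element 2.
Divide row 1 by 2; eliminate column x2 from the other rows.
Row 3 update in column x3: -1/2 − 1·(1/2) = -1.

-1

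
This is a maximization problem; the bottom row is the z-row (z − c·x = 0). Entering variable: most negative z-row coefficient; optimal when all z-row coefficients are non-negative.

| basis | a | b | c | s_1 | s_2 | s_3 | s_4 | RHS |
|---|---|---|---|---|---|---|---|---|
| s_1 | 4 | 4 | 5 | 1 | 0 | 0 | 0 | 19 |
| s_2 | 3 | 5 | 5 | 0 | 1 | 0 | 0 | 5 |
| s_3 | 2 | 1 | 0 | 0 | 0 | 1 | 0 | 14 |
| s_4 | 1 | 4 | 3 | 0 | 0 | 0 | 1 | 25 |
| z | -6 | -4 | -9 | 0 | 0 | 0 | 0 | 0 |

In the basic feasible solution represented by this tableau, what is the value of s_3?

14

s_3 is basic (row 3); its value is the RHS of that row, 14.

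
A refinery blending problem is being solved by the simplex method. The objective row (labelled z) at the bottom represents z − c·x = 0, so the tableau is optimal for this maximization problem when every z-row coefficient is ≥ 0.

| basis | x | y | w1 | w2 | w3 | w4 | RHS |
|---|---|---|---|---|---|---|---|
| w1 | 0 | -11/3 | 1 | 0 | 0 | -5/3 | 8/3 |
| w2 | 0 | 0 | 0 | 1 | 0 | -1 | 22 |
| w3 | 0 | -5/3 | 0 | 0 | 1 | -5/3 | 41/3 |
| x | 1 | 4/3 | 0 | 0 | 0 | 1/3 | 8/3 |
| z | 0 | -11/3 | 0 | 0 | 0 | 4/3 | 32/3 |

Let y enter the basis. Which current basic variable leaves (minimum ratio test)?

x

Column y entries and ratios — w1: -11/3 ≤ 0, skip; w2: 0 ≤ 0, skip; w3: -5/3 ≤ 0, skip; x: (8/3)/(4/3) = 2.
Smallest ratio is 2 in the row of x, so x leaves.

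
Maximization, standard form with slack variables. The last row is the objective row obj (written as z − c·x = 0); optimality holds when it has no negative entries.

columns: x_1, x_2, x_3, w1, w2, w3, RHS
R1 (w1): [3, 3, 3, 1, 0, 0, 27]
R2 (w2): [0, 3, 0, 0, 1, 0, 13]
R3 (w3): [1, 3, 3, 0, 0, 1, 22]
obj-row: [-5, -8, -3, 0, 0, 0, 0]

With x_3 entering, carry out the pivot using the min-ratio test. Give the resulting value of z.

Ratio test on column x_3 — row 1: 27/3 = 9; row 2: entry 0 ≤ 0; row 3: 22/3 = 22/3. Minimum is 22/3 at row 3 (w3 leaves); pivot element 3.
Pivot on row 3; the obj-row RHS becomes 0 − (-3)·(22/3) = 22.

22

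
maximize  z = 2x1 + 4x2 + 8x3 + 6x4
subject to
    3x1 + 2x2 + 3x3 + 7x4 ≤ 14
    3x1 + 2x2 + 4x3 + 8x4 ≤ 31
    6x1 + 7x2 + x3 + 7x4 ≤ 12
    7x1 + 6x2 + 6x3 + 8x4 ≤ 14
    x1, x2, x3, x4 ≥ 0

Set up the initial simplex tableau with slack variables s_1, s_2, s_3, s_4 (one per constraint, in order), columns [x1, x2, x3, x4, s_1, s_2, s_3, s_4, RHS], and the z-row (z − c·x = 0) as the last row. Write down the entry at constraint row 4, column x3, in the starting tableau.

6

Constraint 4 has coefficient 6 on x3.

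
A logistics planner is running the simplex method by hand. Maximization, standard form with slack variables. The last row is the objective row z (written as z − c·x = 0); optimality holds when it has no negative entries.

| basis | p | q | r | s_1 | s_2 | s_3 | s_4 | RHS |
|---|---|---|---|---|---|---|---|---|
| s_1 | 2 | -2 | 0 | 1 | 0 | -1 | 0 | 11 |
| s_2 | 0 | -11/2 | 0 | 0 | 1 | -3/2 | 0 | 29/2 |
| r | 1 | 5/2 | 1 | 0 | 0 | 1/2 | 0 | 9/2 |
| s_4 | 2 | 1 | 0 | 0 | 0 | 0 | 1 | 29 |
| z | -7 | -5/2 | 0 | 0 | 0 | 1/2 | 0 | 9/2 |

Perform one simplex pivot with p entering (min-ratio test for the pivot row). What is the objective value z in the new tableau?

36

Ratio test on column p — row 1: 11/2 = 11/2; row 2: entry 0 ≤ 0; row 3: (9/2)/1 = 9/2; row 4: 29/2 = 29/2. Minimum is 9/2 at row 3 (r leaves); pivot element 1.
Pivot on row 3; the z-row RHS becomes 9/2 − (-7)·(9/2) = 36.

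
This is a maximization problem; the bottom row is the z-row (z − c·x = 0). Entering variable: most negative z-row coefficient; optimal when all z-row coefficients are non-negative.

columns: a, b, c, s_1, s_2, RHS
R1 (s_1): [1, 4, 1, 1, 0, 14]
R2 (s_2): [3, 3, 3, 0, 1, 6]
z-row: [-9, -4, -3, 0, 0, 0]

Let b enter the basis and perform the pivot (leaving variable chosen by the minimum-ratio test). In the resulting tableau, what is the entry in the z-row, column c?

Ratio test on column b — row 1: 14/4 = 7/2; row 2: 6/3 = 2. Minimum is 2 at row 2 (s_2 leaves); pivot element 3.
Divide row 2 by 3; eliminate column b from the other rows.
z-row update in column c: -3 − (-4)·1 = 1.

1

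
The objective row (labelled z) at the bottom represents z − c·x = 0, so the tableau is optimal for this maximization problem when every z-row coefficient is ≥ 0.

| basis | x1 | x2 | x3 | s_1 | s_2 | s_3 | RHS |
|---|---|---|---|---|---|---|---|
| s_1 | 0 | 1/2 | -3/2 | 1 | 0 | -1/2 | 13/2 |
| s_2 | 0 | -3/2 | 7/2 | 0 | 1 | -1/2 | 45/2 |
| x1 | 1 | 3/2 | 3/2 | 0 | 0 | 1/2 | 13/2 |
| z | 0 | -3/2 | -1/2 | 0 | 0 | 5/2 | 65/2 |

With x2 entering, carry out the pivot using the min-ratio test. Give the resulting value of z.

Ratio test on column x2 — row 1: (13/2)/(1/2) = 13; row 2: entry -3/2 ≤ 0; row 3: (13/2)/(3/2) = 13/3. Minimum is 13/3 at row 3 (x1 leaves); pivot element 3/2.
Pivot on row 3; the z-row RHS becomes 65/2 − (-3/2)·(13/3) = 39.

39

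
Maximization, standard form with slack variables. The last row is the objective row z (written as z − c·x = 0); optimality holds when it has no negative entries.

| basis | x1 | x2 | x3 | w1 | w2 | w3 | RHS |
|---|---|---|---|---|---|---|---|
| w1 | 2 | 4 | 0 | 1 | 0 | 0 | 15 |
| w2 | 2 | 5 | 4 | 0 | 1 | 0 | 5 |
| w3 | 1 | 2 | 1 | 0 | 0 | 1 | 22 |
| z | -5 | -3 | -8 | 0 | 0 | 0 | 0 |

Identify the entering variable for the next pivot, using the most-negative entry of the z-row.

x3

Negative z-row entries: x1: -5, x2: -3, x3: -8.
The most negative is -8 in column x3, so x3 enters.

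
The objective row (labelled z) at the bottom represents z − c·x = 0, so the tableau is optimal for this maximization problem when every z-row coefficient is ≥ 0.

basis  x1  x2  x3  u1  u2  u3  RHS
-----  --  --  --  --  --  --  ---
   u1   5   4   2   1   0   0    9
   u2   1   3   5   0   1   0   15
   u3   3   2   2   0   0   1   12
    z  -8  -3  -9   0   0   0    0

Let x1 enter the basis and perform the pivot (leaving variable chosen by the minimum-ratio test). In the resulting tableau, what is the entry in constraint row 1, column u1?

1/5

Ratio test on column x1 — row 1: 9/5 = 9/5; row 2: 15/1 = 15; row 3: 12/3 = 4. Minimum is 9/5 at row 1 (u1 leaves); pivot element 5.
Divide row 1 by 5; eliminate column x1 from the other rows.
In the new row 1, the u1 entry is the old entry divided by the pivot: 1/5 = 1/5.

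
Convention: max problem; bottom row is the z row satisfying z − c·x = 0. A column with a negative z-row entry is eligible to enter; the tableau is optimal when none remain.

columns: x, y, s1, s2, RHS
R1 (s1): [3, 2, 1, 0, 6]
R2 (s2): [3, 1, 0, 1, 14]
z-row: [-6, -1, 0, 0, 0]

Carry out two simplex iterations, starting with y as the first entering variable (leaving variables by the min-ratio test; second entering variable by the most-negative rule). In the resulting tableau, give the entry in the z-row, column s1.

Ratio test on column y — row 1: 6/2 = 3; row 2: 14/1 = 14. Minimum is 3 at row 1 (s1 leaves); pivot element 2.
Divide row 1 by 2; eliminate column y from the other rows.
Second iteration: most negative z-row entry is -9/2 in column x, so x enters.
Ratio test on column x — row 1: 3/(3/2) = 2; row 2: 11/(3/2) = 22/3. Minimum is 2 at row 1 (y leaves); pivot element 3/2.
Divide row 1 by 3/2; eliminate column x from the other rows.
After both pivots, the entry at the z-row, column s1 is 2.

2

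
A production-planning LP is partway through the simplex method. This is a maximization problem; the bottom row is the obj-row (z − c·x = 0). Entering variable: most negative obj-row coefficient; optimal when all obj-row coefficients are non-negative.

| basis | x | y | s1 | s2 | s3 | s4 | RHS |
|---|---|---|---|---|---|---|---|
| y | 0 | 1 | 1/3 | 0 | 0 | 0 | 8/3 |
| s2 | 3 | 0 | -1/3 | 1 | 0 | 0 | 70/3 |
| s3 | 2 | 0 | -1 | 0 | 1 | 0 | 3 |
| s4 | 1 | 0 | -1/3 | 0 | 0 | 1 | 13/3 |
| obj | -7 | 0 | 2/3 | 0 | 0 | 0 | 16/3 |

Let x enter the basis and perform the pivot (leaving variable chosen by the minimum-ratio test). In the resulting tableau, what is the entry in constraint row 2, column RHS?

Ratio test on column x — row 1: entry 0 ≤ 0; row 2: (70/3)/3 = 70/9; row 3: 3/2 = 3/2; row 4: (13/3)/1 = 13/3. Minimum is 3/2 at row 3 (s3 leaves); pivot element 2.
Divide row 3 by 2; eliminate column x from the other rows.
Row 2 update in column RHS: 70/3 − 3·(3/2) = 113/6.

113/6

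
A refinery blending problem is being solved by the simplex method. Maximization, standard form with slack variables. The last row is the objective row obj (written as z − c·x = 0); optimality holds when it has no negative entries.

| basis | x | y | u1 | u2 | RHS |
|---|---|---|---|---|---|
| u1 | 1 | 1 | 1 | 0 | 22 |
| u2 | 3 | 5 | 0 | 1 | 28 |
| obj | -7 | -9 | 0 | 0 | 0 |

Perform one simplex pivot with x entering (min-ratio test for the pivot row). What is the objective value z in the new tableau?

Ratio test on column x — row 1: 22/1 = 22; row 2: 28/3 = 28/3. Minimum is 28/3 at row 2 (u2 leaves); pivot element 3.
Pivot on row 2; the obj-row RHS becomes 0 − (-7)·(28/3) = 196/3.

196/3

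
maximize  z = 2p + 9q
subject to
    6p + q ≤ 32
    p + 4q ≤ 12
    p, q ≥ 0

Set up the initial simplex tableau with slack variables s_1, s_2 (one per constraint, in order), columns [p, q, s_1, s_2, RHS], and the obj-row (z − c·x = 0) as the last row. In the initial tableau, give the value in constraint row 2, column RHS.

The RHS of constraint 2 is b_2 = 12.

12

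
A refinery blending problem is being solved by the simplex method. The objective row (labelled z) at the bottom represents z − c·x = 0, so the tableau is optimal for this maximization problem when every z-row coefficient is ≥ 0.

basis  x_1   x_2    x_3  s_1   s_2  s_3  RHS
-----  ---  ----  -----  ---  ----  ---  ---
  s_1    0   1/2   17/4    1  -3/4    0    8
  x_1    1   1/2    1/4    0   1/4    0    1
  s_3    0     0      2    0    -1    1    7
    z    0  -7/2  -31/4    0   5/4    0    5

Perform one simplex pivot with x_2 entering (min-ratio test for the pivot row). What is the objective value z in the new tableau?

12

Ratio test on column x_2 — row 1: 8/(1/2) = 16; row 2: 1/(1/2) = 2; row 3: entry 0 ≤ 0. Minimum is 2 at row 2 (x_1 leaves); pivot element 1/2.
Pivot on row 2; the z-row RHS becomes 5 − (-7/2)·2 = 12.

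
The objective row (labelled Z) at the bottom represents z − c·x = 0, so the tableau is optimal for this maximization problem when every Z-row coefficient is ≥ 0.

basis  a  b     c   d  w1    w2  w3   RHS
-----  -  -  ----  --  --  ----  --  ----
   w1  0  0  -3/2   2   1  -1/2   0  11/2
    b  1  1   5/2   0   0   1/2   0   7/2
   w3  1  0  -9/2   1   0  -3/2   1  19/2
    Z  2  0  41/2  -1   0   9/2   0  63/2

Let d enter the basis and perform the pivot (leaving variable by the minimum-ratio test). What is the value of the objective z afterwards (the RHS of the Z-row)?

Ratio test on column d — row 1: (11/2)/2 = 11/4; row 2: entry 0 ≤ 0; row 3: (19/2)/1 = 19/2. Minimum is 11/4 at row 1 (w1 leaves); pivot element 2.
Pivot on row 1; the Z-row RHS becomes 63/2 − (-1)·(11/4) = 137/4.

137/4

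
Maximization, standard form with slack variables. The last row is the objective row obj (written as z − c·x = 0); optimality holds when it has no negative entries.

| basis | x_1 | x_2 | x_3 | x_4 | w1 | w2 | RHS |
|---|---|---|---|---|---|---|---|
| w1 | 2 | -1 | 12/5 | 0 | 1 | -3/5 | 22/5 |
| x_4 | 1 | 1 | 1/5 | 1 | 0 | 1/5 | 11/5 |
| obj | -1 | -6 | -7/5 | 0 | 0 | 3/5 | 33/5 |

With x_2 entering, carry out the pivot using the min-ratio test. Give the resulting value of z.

Ratio test on column x_2 — row 1: entry -1 ≤ 0; row 2: (11/5)/1 = 11/5. Minimum is 11/5 at row 2 (x_4 leaves); pivot element 1.
Pivot on row 2; the obj-row RHS becomes 33/5 − (-6)·(11/5) = 99/5.

99/5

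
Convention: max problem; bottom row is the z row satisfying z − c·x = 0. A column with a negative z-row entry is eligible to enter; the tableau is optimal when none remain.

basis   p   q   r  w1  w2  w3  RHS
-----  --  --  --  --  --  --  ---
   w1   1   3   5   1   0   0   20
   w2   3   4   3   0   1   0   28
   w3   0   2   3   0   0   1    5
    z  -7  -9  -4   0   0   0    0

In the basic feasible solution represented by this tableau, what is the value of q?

0

q is not in the basis, so in the current basic feasible solution q = 0.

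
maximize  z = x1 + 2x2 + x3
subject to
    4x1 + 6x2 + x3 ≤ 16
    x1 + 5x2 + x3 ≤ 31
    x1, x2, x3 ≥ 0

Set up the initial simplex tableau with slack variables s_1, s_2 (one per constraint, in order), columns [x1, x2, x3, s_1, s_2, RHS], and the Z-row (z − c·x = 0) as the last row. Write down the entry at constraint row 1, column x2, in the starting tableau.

6

Constraint 1 has coefficient 6 on x2.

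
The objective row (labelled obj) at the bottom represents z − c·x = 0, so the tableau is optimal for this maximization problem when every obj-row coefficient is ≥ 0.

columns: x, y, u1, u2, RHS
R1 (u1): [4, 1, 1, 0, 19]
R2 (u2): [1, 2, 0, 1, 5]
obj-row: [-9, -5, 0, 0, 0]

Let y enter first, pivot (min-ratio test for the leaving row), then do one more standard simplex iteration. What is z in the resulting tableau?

302/7

Ratio test on column y — row 1: 19/1 = 19; row 2: 5/2 = 5/2. Minimum is 5/2 at row 2 (u2 leaves); pivot element 2.
Pivot on row 2; the obj-row RHS becomes 0 − (-5)·(5/2) = 25/2.
Next entering variable (most negative obj-row entry -13/2): x.
Ratio test on column x — row 1: (33/2)/(7/2) = 33/7; row 2: (5/2)/(1/2) = 5. Minimum is 33/7 at row 1 (u1 leaves); pivot element 7/2.
After the second pivot the obj-row RHS is 25/2 − (-13/2)·(33/7) = 302/7.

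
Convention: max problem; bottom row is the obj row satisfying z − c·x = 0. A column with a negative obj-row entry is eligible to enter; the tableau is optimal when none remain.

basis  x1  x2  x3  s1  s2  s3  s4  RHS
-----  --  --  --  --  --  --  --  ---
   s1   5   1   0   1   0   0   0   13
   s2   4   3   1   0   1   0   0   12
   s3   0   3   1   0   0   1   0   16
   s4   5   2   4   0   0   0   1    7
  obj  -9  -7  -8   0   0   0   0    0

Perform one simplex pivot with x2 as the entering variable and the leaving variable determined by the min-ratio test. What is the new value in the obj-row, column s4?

7/2

Ratio test on column x2 — row 1: 13/1 = 13; row 2: 12/3 = 4; row 3: 16/3 = 16/3; row 4: 7/2 = 7/2. Minimum is 7/2 at row 4 (s4 leaves); pivot element 2.
Divide row 4 by 2; eliminate column x2 from the other rows.
obj-row update in column s4: 0 − (-7)·(1/2) = 7/2.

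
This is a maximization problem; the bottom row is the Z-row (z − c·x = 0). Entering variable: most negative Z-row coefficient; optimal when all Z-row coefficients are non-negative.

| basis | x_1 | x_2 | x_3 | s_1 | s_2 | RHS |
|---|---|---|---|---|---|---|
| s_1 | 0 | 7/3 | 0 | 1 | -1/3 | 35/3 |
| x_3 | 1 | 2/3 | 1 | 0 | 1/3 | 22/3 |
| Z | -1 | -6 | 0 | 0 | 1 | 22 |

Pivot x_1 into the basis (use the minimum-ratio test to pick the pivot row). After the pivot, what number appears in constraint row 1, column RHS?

Ratio test on column x_1 — row 1: entry 0 ≤ 0; row 2: (22/3)/1 = 22/3. Minimum is 22/3 at row 2 (x_3 leaves); pivot element 1.
Divide row 2 by 1; eliminate column x_1 from the other rows.
Row 1 update in column RHS: 35/3 − 0·(22/3) = 35/3.

35/3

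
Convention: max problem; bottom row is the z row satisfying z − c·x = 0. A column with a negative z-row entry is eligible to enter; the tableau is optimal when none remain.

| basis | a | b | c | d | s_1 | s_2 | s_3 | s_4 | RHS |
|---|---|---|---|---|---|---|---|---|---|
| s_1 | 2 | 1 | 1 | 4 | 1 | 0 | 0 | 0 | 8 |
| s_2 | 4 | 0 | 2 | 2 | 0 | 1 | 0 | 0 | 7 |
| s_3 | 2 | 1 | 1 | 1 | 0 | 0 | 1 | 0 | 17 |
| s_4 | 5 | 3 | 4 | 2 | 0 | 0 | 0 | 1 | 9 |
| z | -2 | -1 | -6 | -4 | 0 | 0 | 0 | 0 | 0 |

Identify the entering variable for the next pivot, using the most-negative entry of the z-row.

Negative z-row entries: a: -2, b: -1, c: -6, d: -4.
The most negative is -6 in column c, so c enters.

c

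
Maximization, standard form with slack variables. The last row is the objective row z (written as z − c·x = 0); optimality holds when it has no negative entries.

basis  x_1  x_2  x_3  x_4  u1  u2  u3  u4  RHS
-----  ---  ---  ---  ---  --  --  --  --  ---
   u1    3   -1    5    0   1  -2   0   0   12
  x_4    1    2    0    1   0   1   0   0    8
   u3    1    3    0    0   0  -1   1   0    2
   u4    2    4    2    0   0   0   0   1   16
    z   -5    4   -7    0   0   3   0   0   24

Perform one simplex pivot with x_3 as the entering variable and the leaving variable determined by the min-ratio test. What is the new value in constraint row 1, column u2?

Ratio test on column x_3 — row 1: 12/5 = 12/5; row 2: entry 0 ≤ 0; row 3: entry 0 ≤ 0; row 4: 16/2 = 8. Minimum is 12/5 at row 1 (u1 leaves); pivot element 5.
Divide row 1 by 5; eliminate column x_3 from the other rows.
In the new row 1, the u2 entry is the old entry divided by the pivot: (-2)/5 = -2/5.

-2/5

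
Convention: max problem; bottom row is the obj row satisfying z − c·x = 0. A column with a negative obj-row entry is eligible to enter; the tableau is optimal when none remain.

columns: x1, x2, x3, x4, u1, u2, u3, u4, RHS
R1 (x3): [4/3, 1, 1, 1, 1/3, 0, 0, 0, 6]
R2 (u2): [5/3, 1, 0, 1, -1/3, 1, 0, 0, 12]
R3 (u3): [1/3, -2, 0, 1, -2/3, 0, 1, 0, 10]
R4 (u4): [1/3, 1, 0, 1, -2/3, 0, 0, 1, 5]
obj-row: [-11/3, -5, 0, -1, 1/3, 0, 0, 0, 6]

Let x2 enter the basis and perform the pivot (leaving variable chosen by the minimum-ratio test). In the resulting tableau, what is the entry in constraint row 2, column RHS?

Ratio test on column x2 — row 1: 6/1 = 6; row 2: 12/1 = 12; row 3: entry -2 ≤ 0; row 4: 5/1 = 5. Minimum is 5 at row 4 (u4 leaves); pivot element 1.
Divide row 4 by 1; eliminate column x2 from the other rows.
Row 2 update in column RHS: 12 − 1·5 = 7.

7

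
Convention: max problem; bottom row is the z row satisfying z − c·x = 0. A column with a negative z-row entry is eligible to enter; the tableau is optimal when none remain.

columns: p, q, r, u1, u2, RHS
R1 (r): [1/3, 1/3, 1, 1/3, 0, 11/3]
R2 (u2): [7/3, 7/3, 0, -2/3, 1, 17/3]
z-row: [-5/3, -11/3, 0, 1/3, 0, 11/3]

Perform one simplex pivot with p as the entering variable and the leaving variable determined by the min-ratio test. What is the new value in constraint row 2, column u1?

Ratio test on column p — row 1: (11/3)/(1/3) = 11; row 2: (17/3)/(7/3) = 17/7. Minimum is 17/7 at row 2 (u2 leaves); pivot element 7/3.
Divide row 2 by 7/3; eliminate column p from the other rows.
In the new row 2, the u1 entry is the old entry divided by the pivot: (-2/3)/(7/3) = -2/7.

-2/7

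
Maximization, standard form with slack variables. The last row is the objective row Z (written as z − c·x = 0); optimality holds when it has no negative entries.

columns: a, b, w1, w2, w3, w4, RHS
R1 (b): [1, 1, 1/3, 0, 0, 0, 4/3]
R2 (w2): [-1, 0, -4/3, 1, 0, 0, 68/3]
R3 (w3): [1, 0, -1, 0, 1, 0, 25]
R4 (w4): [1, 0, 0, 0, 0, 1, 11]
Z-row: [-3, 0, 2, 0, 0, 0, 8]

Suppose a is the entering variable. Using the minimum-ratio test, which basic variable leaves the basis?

Column a entries and ratios — b: (4/3)/1 = 4/3; w2: -1 ≤ 0, skip; w3: 25/1 = 25; w4: 11/1 = 11.
Smallest ratio is 4/3 in the row of b, so b leaves.

b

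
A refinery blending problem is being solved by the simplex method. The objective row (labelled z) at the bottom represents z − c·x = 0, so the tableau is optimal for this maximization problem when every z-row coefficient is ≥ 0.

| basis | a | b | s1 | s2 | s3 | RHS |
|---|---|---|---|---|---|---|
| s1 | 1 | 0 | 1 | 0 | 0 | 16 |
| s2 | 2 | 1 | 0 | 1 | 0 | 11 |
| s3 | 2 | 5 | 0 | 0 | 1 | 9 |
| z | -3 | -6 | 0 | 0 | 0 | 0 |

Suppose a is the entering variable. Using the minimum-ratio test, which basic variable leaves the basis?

s3

Column a entries and ratios — s1: 16/1 = 16; s2: 11/2 = 11/2; s3: 9/2 = 9/2.
Smallest ratio is 9/2 in the row of s3, so s3 leaves.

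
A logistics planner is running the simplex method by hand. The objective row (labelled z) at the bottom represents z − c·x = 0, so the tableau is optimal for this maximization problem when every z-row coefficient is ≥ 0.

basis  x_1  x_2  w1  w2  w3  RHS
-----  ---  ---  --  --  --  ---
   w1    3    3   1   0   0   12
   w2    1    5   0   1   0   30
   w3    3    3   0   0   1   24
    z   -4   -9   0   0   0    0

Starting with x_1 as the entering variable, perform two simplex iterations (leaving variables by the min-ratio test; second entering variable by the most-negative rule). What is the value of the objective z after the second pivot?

Ratio test on column x_1 — row 1: 12/3 = 4; row 2: 30/1 = 30; row 3: 24/3 = 8. Minimum is 4 at row 1 (w1 leaves); pivot element 3.
Pivot on row 1; the z-row RHS becomes 0 − (-4)·4 = 16.
Next entering variable (most negative z-row entry -5): x_2.
Ratio test on column x_2 — row 1: 4/1 = 4; row 2: 26/4 = 13/2; row 3: entry 0 ≤ 0. Minimum is 4 at row 1 (x_1 leaves); pivot element 1.
After the second pivot the z-row RHS is 16 − (-5)·4 = 36.

36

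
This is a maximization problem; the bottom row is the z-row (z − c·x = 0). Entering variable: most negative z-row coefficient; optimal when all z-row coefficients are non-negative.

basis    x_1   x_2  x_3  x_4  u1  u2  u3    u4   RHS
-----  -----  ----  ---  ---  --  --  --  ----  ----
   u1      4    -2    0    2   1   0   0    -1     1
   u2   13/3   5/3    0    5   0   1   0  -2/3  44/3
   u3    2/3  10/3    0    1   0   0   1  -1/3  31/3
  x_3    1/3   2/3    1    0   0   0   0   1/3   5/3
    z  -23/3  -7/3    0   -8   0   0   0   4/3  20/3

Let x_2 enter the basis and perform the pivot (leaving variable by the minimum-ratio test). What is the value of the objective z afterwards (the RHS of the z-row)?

25/2

Ratio test on column x_2 — row 1: entry -2 ≤ 0; row 2: (44/3)/(5/3) = 44/5; row 3: (31/3)/(10/3) = 31/10; row 4: (5/3)/(2/3) = 5/2. Minimum is 5/2 at row 4 (x_3 leaves); pivot element 2/3.
Pivot on row 4; the z-row RHS becomes 20/3 − (-7/3)·(5/2) = 25/2.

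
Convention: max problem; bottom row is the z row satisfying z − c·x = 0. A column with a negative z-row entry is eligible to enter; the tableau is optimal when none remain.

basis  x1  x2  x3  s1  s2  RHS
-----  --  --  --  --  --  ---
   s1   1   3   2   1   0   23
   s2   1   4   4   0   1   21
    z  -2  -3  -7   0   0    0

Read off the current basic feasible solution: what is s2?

s2 is basic (row 2); its value is the RHS of that row, 21.

21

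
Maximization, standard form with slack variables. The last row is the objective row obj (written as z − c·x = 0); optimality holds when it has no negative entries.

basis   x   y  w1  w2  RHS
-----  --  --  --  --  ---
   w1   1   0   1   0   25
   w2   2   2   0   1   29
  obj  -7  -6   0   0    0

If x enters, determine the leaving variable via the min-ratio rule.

Column x entries and ratios — w1: 25/1 = 25; w2: 29/2 = 29/2.
Smallest ratio is 29/2 in the row of w2, so w2 leaves.

w2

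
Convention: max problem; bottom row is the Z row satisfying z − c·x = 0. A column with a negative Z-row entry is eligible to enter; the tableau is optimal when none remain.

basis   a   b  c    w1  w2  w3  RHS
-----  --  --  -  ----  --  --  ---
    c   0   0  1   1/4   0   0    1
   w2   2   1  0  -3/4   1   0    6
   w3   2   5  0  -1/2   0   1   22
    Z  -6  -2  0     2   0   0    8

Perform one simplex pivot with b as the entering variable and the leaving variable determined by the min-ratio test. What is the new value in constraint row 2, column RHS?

Ratio test on column b — row 1: entry 0 ≤ 0; row 2: 6/1 = 6; row 3: 22/5 = 22/5. Minimum is 22/5 at row 3 (w3 leaves); pivot element 5.
Divide row 3 by 5; eliminate column b from the other rows.
Row 2 update in column RHS: 6 − 1·(22/5) = 8/5.

8/5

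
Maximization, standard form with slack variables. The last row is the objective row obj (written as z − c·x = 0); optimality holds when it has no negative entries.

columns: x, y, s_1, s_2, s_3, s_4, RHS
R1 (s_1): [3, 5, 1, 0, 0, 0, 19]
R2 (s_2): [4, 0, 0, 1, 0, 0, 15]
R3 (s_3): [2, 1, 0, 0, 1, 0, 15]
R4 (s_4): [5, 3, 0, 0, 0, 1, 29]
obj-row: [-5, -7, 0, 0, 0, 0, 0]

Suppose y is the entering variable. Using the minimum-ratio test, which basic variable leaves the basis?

s_1

Column y entries and ratios — s_1: 19/5 = 19/5; s_2: 0 ≤ 0, skip; s_3: 15/1 = 15; s_4: 29/3 = 29/3.
Smallest ratio is 19/5 in the row of s_1, so s_1 leaves.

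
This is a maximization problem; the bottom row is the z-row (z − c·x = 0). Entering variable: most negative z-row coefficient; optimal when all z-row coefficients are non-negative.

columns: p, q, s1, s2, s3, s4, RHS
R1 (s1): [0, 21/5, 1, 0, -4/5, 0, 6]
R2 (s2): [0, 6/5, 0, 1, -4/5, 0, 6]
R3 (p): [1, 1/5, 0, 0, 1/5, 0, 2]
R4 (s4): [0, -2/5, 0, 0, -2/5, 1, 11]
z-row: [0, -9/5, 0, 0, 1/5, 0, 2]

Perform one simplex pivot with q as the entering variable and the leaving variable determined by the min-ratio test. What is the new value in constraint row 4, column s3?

-10/21

Ratio test on column q — row 1: 6/(21/5) = 10/7; row 2: 6/(6/5) = 5; row 3: 2/(1/5) = 10; row 4: entry -2/5 ≤ 0. Minimum is 10/7 at row 1 (s1 leaves); pivot element 21/5.
Divide row 1 by 21/5; eliminate column q from the other rows.
Row 4 update in column s3: -2/5 − (-2/5)·(-4/21) = -10/21.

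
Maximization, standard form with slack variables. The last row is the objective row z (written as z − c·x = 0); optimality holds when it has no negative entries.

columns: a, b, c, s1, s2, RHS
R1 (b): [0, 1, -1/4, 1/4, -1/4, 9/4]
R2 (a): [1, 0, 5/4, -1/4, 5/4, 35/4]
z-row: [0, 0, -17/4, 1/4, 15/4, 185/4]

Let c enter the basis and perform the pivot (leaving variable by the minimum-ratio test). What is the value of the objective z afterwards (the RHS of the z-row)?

76

Ratio test on column c — row 1: entry -1/4 ≤ 0; row 2: (35/4)/(5/4) = 7. Minimum is 7 at row 2 (a leaves); pivot element 5/4.
Pivot on row 2; the z-row RHS becomes 185/4 − (-17/4)·7 = 76.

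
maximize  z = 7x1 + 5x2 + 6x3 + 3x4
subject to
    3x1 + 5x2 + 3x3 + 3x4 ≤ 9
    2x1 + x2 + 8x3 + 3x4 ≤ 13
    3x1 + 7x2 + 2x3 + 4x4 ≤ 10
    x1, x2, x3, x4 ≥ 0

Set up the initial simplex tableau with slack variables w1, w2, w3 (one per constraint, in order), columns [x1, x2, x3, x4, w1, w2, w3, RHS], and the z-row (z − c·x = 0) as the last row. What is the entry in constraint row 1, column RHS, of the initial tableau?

9

The RHS of constraint 1 is b_1 = 9.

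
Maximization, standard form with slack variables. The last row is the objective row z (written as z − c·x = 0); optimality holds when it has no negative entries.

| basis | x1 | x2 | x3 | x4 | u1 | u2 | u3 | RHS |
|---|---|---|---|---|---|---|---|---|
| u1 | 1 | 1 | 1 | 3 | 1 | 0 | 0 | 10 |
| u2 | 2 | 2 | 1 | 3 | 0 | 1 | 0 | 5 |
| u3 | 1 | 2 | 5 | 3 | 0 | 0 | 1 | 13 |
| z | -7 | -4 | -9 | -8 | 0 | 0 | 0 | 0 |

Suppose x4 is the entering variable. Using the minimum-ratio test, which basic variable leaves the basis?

u2

Column x4 entries and ratios — u1: 10/3 = 10/3; u2: 5/3 = 5/3; u3: 13/3 = 13/3.
Smallest ratio is 5/3 in the row of u2, so u2 leaves.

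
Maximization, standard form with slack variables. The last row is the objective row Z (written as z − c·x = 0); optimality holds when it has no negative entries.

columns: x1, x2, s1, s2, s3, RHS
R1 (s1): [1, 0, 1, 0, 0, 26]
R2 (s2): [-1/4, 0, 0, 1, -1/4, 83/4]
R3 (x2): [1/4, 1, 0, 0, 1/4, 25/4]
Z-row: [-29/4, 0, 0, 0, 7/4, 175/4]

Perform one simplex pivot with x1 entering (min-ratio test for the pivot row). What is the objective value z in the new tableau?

Ratio test on column x1 — row 1: 26/1 = 26; row 2: entry -1/4 ≤ 0; row 3: (25/4)/(1/4) = 25. Minimum is 25 at row 3 (x2 leaves); pivot element 1/4.
Pivot on row 3; the Z-row RHS becomes 175/4 − (-29/4)·25 = 225.

225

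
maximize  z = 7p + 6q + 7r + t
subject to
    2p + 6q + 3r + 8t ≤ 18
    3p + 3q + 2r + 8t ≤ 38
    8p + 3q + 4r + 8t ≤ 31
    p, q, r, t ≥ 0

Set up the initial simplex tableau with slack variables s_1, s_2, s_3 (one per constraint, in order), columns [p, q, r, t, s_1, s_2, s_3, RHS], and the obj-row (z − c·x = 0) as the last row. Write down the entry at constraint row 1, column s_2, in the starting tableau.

Slack s_2 belongs to constraint 2; its column is the unit vector e_2, so the entry in row 1 is 0.

0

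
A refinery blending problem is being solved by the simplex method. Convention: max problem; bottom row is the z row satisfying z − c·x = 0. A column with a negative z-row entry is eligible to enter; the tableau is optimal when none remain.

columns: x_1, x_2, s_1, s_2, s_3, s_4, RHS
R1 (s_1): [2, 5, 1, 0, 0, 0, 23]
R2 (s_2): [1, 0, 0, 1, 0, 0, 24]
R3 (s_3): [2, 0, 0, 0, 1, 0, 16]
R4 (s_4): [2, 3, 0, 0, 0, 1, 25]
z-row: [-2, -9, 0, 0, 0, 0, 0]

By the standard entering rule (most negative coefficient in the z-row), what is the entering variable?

Negative z-row entries: x_1: -2, x_2: -9.
The most negative is -9 in column x_2, so x_2 enters.

x_2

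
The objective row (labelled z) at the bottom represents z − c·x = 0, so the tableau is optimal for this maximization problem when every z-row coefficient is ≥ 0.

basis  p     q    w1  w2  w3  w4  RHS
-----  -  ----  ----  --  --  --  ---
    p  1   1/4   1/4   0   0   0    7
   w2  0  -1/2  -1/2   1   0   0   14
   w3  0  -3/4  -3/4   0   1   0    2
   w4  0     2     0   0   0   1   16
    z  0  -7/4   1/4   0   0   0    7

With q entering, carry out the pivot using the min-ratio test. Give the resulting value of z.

Ratio test on column q — row 1: 7/(1/4) = 28; row 2: entry -1/2 ≤ 0; row 3: entry -3/4 ≤ 0; row 4: 16/2 = 8. Minimum is 8 at row 4 (w4 leaves); pivot element 2.
Pivot on row 4; the z-row RHS becomes 7 − (-7/4)·8 = 21.

21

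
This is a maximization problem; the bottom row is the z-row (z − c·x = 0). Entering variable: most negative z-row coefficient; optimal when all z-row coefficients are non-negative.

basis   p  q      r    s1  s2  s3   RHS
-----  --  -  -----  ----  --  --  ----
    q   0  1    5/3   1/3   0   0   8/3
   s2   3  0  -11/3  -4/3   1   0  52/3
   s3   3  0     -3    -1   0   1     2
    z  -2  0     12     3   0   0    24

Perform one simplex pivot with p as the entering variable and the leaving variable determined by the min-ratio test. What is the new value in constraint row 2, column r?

Ratio test on column p — row 1: entry 0 ≤ 0; row 2: (52/3)/3 = 52/9; row 3: 2/3 = 2/3. Minimum is 2/3 at row 3 (s3 leaves); pivot element 3.
Divide row 3 by 3; eliminate column p from the other rows.
Row 2 update in column r: -11/3 − 3·(-1) = -2/3.

-2/3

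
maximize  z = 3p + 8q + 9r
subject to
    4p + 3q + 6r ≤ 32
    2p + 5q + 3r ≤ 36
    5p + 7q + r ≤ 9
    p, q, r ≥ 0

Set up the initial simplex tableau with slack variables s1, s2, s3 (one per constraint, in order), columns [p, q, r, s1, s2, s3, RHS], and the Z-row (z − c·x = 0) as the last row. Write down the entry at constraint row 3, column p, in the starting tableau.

Constraint 3 has coefficient 5 on p.

5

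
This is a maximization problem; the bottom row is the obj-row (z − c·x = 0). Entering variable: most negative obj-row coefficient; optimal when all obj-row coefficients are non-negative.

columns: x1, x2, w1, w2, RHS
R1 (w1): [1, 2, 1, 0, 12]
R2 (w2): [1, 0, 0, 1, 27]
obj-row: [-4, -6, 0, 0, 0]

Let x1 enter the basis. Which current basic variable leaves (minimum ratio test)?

Column x1 entries and ratios — w1: 12/1 = 12; w2: 27/1 = 27.
Smallest ratio is 12 in the row of w1, so w1 leaves.

w1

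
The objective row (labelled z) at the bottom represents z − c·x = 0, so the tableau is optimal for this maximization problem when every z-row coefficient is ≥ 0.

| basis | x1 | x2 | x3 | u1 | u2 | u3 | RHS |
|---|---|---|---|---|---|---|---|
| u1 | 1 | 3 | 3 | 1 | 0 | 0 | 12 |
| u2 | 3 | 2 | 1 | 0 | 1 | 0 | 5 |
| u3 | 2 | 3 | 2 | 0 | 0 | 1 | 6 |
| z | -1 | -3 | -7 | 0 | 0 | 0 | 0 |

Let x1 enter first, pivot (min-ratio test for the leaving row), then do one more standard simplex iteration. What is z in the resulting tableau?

Ratio test on column x1 — row 1: 12/1 = 12; row 2: 5/3 = 5/3; row 3: 6/2 = 3. Minimum is 5/3 at row 2 (u2 leaves); pivot element 3.
Pivot on row 2; the z-row RHS becomes 0 − (-1)·(5/3) = 5/3.
Next entering variable (most negative z-row entry -20/3): x3.
Ratio test on column x3 — row 1: (31/3)/(8/3) = 31/8; row 2: (5/3)/(1/3) = 5; row 3: (8/3)/(4/3) = 2. Minimum is 2 at row 3 (u3 leaves); pivot element 4/3.
After the second pivot the z-row RHS is 5/3 − (-20/3)·2 = 15.

15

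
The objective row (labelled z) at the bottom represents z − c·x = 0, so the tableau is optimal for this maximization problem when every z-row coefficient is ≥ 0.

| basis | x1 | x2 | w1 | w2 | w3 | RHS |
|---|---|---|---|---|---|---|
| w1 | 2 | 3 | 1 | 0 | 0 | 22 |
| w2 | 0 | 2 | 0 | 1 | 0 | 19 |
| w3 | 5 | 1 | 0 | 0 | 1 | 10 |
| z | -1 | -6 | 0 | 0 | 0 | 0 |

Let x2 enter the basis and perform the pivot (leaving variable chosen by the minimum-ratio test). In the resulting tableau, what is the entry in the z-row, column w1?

Ratio test on column x2 — row 1: 22/3 = 22/3; row 2: 19/2 = 19/2; row 3: 10/1 = 10. Minimum is 22/3 at row 1 (w1 leaves); pivot element 3.
Divide row 1 by 3; eliminate column x2 from the other rows.
z-row update in column w1: 0 − (-6)·(1/3) = 2.

2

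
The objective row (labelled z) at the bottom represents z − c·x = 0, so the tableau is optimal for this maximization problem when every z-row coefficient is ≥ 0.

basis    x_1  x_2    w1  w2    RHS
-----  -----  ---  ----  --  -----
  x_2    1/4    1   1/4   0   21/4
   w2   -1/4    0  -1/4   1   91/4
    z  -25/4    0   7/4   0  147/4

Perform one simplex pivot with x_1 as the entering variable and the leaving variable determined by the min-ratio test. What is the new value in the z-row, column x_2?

25

Ratio test on column x_1 — row 1: (21/4)/(1/4) = 21; row 2: entry -1/4 ≤ 0. Minimum is 21 at row 1 (x_2 leaves); pivot element 1/4.
Divide row 1 by 1/4; eliminate column x_1 from the other rows.
z-row update in column x_2: 0 − (-25/4)·4 = 25.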